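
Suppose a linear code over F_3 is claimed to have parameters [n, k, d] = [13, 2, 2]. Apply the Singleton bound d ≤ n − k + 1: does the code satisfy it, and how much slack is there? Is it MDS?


Singleton RHS = n − k + 1 = 12, slack = 10, bound satisfied, not MDS.

Singleton bound: d ≤ n − k + 1.
Here n = 13, k = 2, so n − k + 1 = 12.
Given d = 2, check d ≤ 12: YES.
Slack = (n − k + 1) − d = 10.
The code is NOT MDS (slack = 10 > 0).
Description: the claimed parameters are [13, 2, 2]_3; such a code would be non-MDS.


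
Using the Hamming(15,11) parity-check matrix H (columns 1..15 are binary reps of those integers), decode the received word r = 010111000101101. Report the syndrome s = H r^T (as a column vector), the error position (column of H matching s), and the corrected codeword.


s = (0, 0, 0, 1)^T, error position = 1, corrected codeword c = 110111000101101

Compute s = H r^T mod 2 one row at a time:
  s_1 = 0 + 0 + 1 + 0 + 1 + 1 + 0 + 1 = 4 ≡ 0 (mod 2).
  s_2 = 1 + 1 + 1 + 0 + 1 + 1 + 0 + 1 = 6 ≡ 0 (mod 2).
  s_3 = 1 + 0 + 1 + 0 + 1 + 0 + 0 + 1 = 4 ≡ 0 (mod 2).
  s_4 = 0 + 0 + 1 + 0 + 0 + 0 + 1 + 1 = 3 ≡ 1 (mod 2).
s = (0, 0, 0, 1)^T — this equals column 1 of H (binary 0001), so error is at position 1.
Correct: flip bit 1 of r = 010111000101101 to get c = 110111000101101.


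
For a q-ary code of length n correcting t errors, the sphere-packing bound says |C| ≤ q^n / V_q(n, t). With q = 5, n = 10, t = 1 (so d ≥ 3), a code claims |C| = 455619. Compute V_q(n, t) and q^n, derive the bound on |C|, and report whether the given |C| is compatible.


V_q(n, t) = 41, q^n = 9765625, Hamming bound = 238185, |C| = 455619 > bound (violated).

Step 1: Compute V_q(n, t) = Σ_{j=0}^1 C(n, j) (q−1)^j.
  j = 0: C(10,0)·(4)^0 = 1·1 = 1.
  j = 1: C(10,1)·(4)^1 = 10·4 = 40.
  V_q(n, t) = 1 + 40 = 41.
Step 2: q^n = 5^10 = 9765625.
Step 3: Hamming bound ⌊q^n / V_q(n,t)⌋ = ⌊9765625/41⌋ = 238185.
Step 4: Compare |C| = 455619 to 238185: violated.
The claimed |C| lies above the Hamming bound, so no 5-ary code of length 10 with d ≥ 3 can have 455619 codewords.


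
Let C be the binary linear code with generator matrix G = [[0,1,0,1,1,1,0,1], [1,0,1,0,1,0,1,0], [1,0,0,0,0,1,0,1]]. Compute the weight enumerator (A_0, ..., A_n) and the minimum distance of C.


Weight distribution: A_0 = 1, A_3 = 1, A_4 = 3, A_5 = 2, A_7 = 1. Minimum distance d = 3.

Enumerate all 2^3 = 8 messages m ∈ F_2^3.
For each, compute codeword c = mG in F_2^8, then tally its weight.
  m = 000 → c = 00000000, weight = 0.
  m = 100 → c = 01011101, weight = 5.
  m = 010 → c = 10101010, weight = 4.
  m = 110 → c = 11110111, weight = 7.
  m = 001 → c = 10000101, weight = 3.
  m = 101 → c = 11011000, weight = 4.
  m = 011 → c = 00101111, weight = 5.
  m = 111 → c = 01110010, weight = 4.
Tally weights:
  weight 0: 1 codewords.
  weight 3: 1 codewords.
  weight 4: 3 codewords.
  weight 5: 2 codewords.
  weight 7: 1 codewords.
Minimum distance d = smallest w > 0 with A_w > 0 = 3.
Sanity: Σ A_w = 8 = 2^3 = 8 ✓.


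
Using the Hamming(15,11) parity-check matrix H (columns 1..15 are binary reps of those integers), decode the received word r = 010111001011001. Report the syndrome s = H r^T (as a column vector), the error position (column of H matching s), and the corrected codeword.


s = (0, 1, 0, 0)^T, error position = 4, corrected codeword c = 010011001011001

Compute s = H r^T mod 2 one row at a time:
  s_1 = 0 + 1 + 0 + 1 + 1 + 0 + 0 + 1 = 4 ≡ 0 (mod 2).
  s_2 = 1 + 1 + 1 + 0 + 1 + 0 + 0 + 1 = 5 ≡ 1 (mod 2).
  s_3 = 1 + 0 + 1 + 0 + 0 + 1 + 0 + 1 = 4 ≡ 0 (mod 2).
  s_4 = 0 + 0 + 1 + 0 + 1 + 1 + 0 + 1 = 4 ≡ 0 (mod 2).
s = (0, 1, 0, 0)^T — this equals column 4 of H (binary 0100), so error is at position 4.
Correct: flip bit 4 of r = 010111001011001 to get c = 010011001011001.


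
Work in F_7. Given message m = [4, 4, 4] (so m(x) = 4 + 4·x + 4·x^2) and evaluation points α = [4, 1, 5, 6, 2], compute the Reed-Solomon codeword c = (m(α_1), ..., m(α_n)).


c = [0, 5, 5, 4, 0]

Message polynomial: m(x) = 4 + 4·x + 4·x^2 (mod 7).
For each evaluation point α_i, compute m(α_i) mod 7:
  α_1 = 4: Horner steps 4 → 6 → 0, so m(4) = 0.
  α_2 = 1: Horner steps 4 → 1 → 5, so m(1) = 5.
  α_3 = 5: Horner steps 4 → 3 → 5, so m(5) = 5.
  α_4 = 6: Horner steps 4 → 0 → 4, so m(6) = 4.
  α_5 = 2: Horner steps 4 → 5 → 0, so m(2) = 0.
Codeword c = [0, 5, 5, 4, 0] ∈ F_7^5.


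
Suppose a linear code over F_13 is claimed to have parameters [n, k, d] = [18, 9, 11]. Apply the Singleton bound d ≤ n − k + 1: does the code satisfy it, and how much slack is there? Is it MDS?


Singleton RHS = n − k + 1 = 10, slack = -1, bound violated (no such code; not MDS).

Singleton bound: d ≤ n − k + 1.
Here n = 18, k = 9, so n − k + 1 = 10.
Given d = 11, check d ≤ 10: NO.
Slack = (n − k + 1) − d = -1.
The slack is negative: d = 11 exceeds n − k + 1 = 10 by 1, so the Singleton bound is violated and no linear [18, 9, 11]_13 code can exist. In particular it is not MDS (MDS requires d = n − k + 1 exactly).
Description: the claimed parameters are [18, 9, 11]_13; such a code would be impossible (violates the Singleton bound).


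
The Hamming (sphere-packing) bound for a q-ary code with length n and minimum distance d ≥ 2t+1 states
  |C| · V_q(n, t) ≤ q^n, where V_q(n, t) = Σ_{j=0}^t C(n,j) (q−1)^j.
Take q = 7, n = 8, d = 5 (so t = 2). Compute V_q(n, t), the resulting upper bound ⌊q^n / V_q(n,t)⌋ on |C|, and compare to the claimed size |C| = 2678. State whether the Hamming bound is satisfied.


V_q(n, t) = 1057, q^n = 5764801, Hamming bound = 5453, |C| = 2678 ≤ bound (satisfied).

Step 1: Compute V_q(n, t) = Σ_{j=0}^2 C(n, j) (q−1)^j.
  j = 0: C(8,0)·(6)^0 = 1·1 = 1.
  j = 1: C(8,1)·(6)^1 = 8·6 = 48.
  j = 2: C(8,2)·(6)^2 = 28·36 = 1008.
  V_q(n, t) = 1 + 48 + 1008 = 1057.
Step 2: q^n = 7^8 = 5764801.
Step 3: Hamming bound ⌊q^n / V_q(n,t)⌋ = ⌊5764801/1057⌋ = 5453.
Step 4: Compare |C| = 2678 to 5453: satisfied.
The claimed |C| lies below the Hamming bound.


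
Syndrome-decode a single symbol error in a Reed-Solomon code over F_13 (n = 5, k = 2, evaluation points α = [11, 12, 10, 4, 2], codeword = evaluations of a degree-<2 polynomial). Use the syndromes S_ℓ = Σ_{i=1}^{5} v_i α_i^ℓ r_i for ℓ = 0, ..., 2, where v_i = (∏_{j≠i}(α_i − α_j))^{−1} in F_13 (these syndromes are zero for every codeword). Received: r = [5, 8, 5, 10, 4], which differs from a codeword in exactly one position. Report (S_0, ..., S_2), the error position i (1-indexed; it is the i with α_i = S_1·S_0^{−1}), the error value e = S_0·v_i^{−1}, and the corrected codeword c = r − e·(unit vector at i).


S = (11, 6, 8), error at position 3, error magnitude e = 3, c = [5, 8, 2, 10, 4].

Step 1: column multipliers v_i = (∏_{j≠i}(α_i − α_j))^{−1} mod 13.
  i = 1 (α = 11): (11−12)(11−10)(11−4)(11−2) = (−1)·1·7·9 = −63 ≡ 2, so v_1 = 2^{−1} = 7 (mod 13).
  i = 2 (α = 12): (12−11)(12−10)(12−4)(12−2) = 1·2·8·10 = 160 ≡ 4, so v_2 = 4^{−1} = 10 (mod 13).
  i = 3 (α = 10): (10−11)(10−12)(10−4)(10−2) = (−1)·(−2)·6·8 = 96 ≡ 5, so v_3 = 5^{−1} = 8 (mod 13).
  i = 4 (α = 4): (4−11)(4−12)(4−10)(4−2) = (−7)·(−8)·(−6)·2 = −672 ≡ 4, so v_4 = 4^{−1} = 10 (mod 13).
  i = 5 (α = 2): (2−11)(2−12)(2−10)(2−4) = (−9)·(−10)·(−8)·(−2) = 1440 ≡ 10, so v_5 = 10^{−1} = 4 (mod 13).
  v = [7, 10, 8, 10, 4].
Step 2: syndromes of r = [5, 8, 5, 10, 4] (all sums mod 13).
  S_0 = Σ v_i r_i = 7·5 + 10·8 + 8·5 + 10·10 + 4·4 = 271 ≡ 11.
  S_1 = Σ v_i α_i r_i = 7·11·5 + 10·12·8 + 8·10·5 + 10·4·10 + 4·2·4 = 2177 ≡ 6.
  α_i^2 mod 13 = [4, 1, 9, 3, 4].
  S_2 = Σ v_i α_i^2 r_i = 7·4·5 + 10·1·8 + 8·9·5 + 10·3·10 + 4·4·4 = 944 ≡ 8.
  S = (11, 6, 8) ≠ 0, so r is not a codeword (an error is present).
Step 3: locate the error. For a single error e at position i, S_ℓ = v_i·e·α_i^ℓ, so α_err = S_1/S_0.
  S_0^{−1} = 11^{−1} = 6 (mod 13), so α_err = 6·6 = 36 ≡ 10 = α_3. Error position i = 3.
  Consistency check: S_2/S_1 = 8·11 = 88 ≡ 10 = α_err ✓ (single-error assumption holds).
Step 4: error magnitude e = S_0/v_3 = S_0·∏_{j≠3}(α_3 − α_j) = 11·5 = 55 ≡ 3 (mod 13).
Step 5: correct position 3: c_3 = r_3 − e = 5 − 3 ≡ 2 (mod 13). Hence c = [5, 8, 2, 10, 4].
  Check: interpolating c through the α_i gives m(x) = 11 + 3·x (degree < 2) with m(α_i) = c_i for every i, so c is indeed a codeword.


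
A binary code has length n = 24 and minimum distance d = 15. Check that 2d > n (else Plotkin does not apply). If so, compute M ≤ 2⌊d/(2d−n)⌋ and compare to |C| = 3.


Plotkin bound M ≤ 4; given |C| = 3 ≤ bound (satisfied).

Check applicability: 2d = 30, n = 24.
2d − n = 6 > 0, so Plotkin applies.
Compute d/(2d−n) = 15/6 ≈ 2.5000.
⌊d/(2d−n)⌋ = 2.
Plotkin bound: M ≤ 2·2 = 4.
Given |C| = 3, check: satisfied.
This |C| is below the Plotkin bound.


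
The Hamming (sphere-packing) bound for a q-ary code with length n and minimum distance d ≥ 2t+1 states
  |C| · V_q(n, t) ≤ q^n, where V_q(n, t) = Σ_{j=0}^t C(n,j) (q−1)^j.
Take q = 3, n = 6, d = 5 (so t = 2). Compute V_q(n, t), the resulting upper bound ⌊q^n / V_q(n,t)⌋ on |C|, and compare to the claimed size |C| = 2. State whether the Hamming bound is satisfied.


V_q(n, t) = 73, q^n = 729, Hamming bound = 9, |C| = 2 ≤ bound (satisfied).

Step 1: Compute V_q(n, t) = Σ_{j=0}^2 C(n, j) (q−1)^j.
  j = 0: C(6,0)·(2)^0 = 1·1 = 1.
  j = 1: C(6,1)·(2)^1 = 6·2 = 12.
  j = 2: C(6,2)·(2)^2 = 15·4 = 60.
  V_q(n, t) = 1 + 12 + 60 = 73.
Step 2: q^n = 3^6 = 729.
Step 3: Hamming bound ⌊q^n / V_q(n,t)⌋ = ⌊729/73⌋ = 9.
Step 4: Compare |C| = 2 to 9: satisfied.
The claimed |C| lies below the Hamming bound.


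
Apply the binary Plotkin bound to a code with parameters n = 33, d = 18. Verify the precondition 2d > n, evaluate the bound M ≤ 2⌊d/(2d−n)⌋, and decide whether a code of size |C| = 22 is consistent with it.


Plotkin bound M ≤ 12; given |C| = 22 > bound (violated).

Check applicability: 2d = 36, n = 33.
2d − n = 3 > 0, so Plotkin applies.
Compute d/(2d−n) = 18/3 ≈ 6.0000.
⌊d/(2d−n)⌋ = 6.
Plotkin bound: M ≤ 2·6 = 12.
Given |C| = 22, check: VIOLATED.
This |C| is above the Plotkin bound, so no binary code with n = 33, d = 18 and 22 codewords exists.


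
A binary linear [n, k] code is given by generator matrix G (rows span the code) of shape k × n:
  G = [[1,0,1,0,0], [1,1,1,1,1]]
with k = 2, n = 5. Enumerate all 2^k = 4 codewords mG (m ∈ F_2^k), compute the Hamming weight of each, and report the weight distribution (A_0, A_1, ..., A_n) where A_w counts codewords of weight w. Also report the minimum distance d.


Weight distribution: A_0 = 1, A_2 = 1, A_3 = 1, A_5 = 1. Minimum distance d = 2.

Enumerate all 2^2 = 4 messages m ∈ F_2^2.
For each, compute codeword c = mG in F_2^5, then tally its weight.
  m = 00 → c = 00000, weight = 0.
  m = 10 → c = 10100, weight = 2.
  m = 01 → c = 11111, weight = 5.
  m = 11 → c = 01011, weight = 3.
Tally weights:
  weight 0: 1 codewords.
  weight 2: 1 codewords.
  weight 3: 1 codewords.
  weight 5: 1 codewords.
Minimum distance d = smallest w > 0 with A_w > 0 = 2.
Sanity: Σ A_w = 4 = 2^2 = 4 ✓.


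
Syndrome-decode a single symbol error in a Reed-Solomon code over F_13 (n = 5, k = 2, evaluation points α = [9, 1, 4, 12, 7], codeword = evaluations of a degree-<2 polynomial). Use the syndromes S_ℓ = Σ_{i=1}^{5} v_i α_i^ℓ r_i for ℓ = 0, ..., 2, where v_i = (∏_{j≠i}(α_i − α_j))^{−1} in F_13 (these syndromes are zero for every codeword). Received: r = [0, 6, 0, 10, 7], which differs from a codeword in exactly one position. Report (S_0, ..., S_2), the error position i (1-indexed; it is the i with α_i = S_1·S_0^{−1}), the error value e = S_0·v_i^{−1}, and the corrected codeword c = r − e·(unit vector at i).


S = (7, 11, 8), error at position 1, error magnitude e = 10, c = [3, 6, 0, 10, 7].

Step 1: column multipliers v_i = (∏_{j≠i}(α_i − α_j))^{−1} mod 13.
  i = 1 (α = 9): (9−1)(9−4)(9−12)(9−7) = 8·5·(−3)·2 = −240 ≡ 7, so v_1 = 7^{−1} = 2 (mod 13).
  i = 2 (α = 1): (1−9)(1−4)(1−12)(1−7) = (−8)·(−3)·(−11)·(−6) = 1584 ≡ 11, so v_2 = 11^{−1} = 6 (mod 13).
  i = 3 (α = 4): (4−9)(4−1)(4−12)(4−7) = (−5)·3·(−8)·(−3) = −360 ≡ 4, so v_3 = 4^{−1} = 10 (mod 13).
  i = 4 (α = 12): (12−9)(12−1)(12−4)(12−7) = 3·11·8·5 = 1320 ≡ 7, so v_4 = 7^{−1} = 2 (mod 13).
  i = 5 (α = 7): (7−9)(7−1)(7−4)(7−12) = (−2)·6·3·(−5) = 180 ≡ 11, so v_5 = 11^{−1} = 6 (mod 13).
  v = [2, 6, 10, 2, 6].
Step 2: syndromes of r = [0, 6, 0, 10, 7] (all sums mod 13).
  S_0 = Σ v_i r_i = 2·0 + 6·6 + 10·0 + 2·10 + 6·7 = 98 ≡ 7.
  S_1 = Σ v_i α_i r_i = 2·9·0 + 6·1·6 + 10·4·0 + 2·12·10 + 6·7·7 = 570 ≡ 11.
  α_i^2 mod 13 = [3, 1, 3, 1, 10].
  S_2 = Σ v_i α_i^2 r_i = 2·3·0 + 6·1·6 + 10·3·0 + 2·1·10 + 6·10·7 = 476 ≡ 8.
  S = (7, 11, 8) ≠ 0, so r is not a codeword (an error is present).
Step 3: locate the error. For a single error e at position i, S_ℓ = v_i·e·α_i^ℓ, so α_err = S_1/S_0.
  S_0^{−1} = 7^{−1} = 2 (mod 13), so α_err = 11·2 = 22 ≡ 9 = α_1. Error position i = 1.
  Consistency check: S_2/S_1 = 8·6 = 48 ≡ 9 = α_err ✓ (single-error assumption holds).
Step 4: error magnitude e = S_0/v_1 = S_0·∏_{j≠1}(α_1 − α_j) = 7·7 = 49 ≡ 10 (mod 13).
Step 5: correct position 1: c_1 = r_1 − e = 0 − 10 ≡ 3 (mod 13). Hence c = [3, 6, 0, 10, 7].
  Check: interpolating c through the α_i gives m(x) = 8 + 11·x (degree < 2) with m(α_i) = c_i for every i, so c is indeed a codeword.


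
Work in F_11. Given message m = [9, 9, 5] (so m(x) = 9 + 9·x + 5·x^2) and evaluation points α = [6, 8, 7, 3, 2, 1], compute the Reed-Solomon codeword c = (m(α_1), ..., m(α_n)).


c = [1, 5, 9, 4, 3, 1]

Message polynomial: m(x) = 9 + 9·x + 5·x^2 (mod 11).
For each evaluation point α_i, compute m(α_i) mod 11:
  α_1 = 6: Horner steps 5 → 6 → 1, so m(6) = 1.
  α_2 = 8: Horner steps 5 → 5 → 5, so m(8) = 5.
  α_3 = 7: Horner steps 5 → 0 → 9, so m(7) = 9.
  α_4 = 3: Horner steps 5 → 2 → 4, so m(3) = 4.
  α_5 = 2: Horner steps 5 → 8 → 3, so m(2) = 3.
  α_6 = 1: Horner steps 5 → 3 → 1, so m(1) = 1.
Codeword c = [1, 5, 9, 4, 3, 1] ∈ F_11^6.


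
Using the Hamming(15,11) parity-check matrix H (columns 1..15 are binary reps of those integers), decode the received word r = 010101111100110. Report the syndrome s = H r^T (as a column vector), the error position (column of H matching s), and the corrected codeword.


s = (1, 1, 1, 1)^T, error position = 15, corrected codeword c = 010101111100111

Compute s = H r^T mod 2 one row at a time:
  s_1 = 1 + 1 + 1 + 0 + 0 + 1 + 1 + 0 = 5 ≡ 1 (mod 2).
  s_2 = 1 + 0 + 1 + 1 + 0 + 1 + 1 + 0 = 5 ≡ 1 (mod 2).
  s_3 = 1 + 0 + 1 + 1 + 1 + 0 + 1 + 0 = 5 ≡ 1 (mod 2).
  s_4 = 0 + 0 + 0 + 1 + 1 + 0 + 1 + 0 = 3 ≡ 1 (mod 2).
s = (1, 1, 1, 1)^T — this equals column 15 of H (binary 1111), so error is at position 15.
Correct: flip bit 15 of r = 010101111100110 to get c = 010101111100111.


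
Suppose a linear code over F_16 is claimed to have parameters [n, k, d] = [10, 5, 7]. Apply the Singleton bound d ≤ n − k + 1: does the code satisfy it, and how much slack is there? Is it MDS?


Singleton RHS = n − k + 1 = 6, slack = -1, bound violated (no such code; not MDS).

Singleton bound: d ≤ n − k + 1.
Here n = 10, k = 5, so n − k + 1 = 6.
Given d = 7, check d ≤ 6: NO.
Slack = (n − k + 1) − d = -1.
The slack is negative: d = 7 exceeds n − k + 1 = 6 by 1, so the Singleton bound is violated and no linear [10, 5, 7]_16 code can exist. In particular it is not MDS (MDS requires d = n − k + 1 exactly).
Description: the claimed parameters are [10, 5, 7]_16; such a code would be impossible (violates the Singleton bound).


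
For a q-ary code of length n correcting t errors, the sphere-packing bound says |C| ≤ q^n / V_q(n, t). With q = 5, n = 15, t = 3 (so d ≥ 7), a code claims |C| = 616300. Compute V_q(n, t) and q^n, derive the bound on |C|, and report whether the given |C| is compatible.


V_q(n, t) = 30861, q^n = 30517578125, Hamming bound = 988871, |C| = 616300 ≤ bound (satisfied).

Step 1: Compute V_q(n, t) = Σ_{j=0}^3 C(n, j) (q−1)^j.
  j = 0: C(15,0)·(4)^0 = 1·1 = 1.
  j = 1: C(15,1)·(4)^1 = 15·4 = 60.
  j = 2: C(15,2)·(4)^2 = 105·16 = 1680.
  j = 3: C(15,3)·(4)^3 = 455·64 = 29120.
  V_q(n, t) = 1 + 60 + 1680 + 29120 = 30861.
Step 2: q^n = 5^15 = 30517578125.
Step 3: Hamming bound ⌊q^n / V_q(n,t)⌋ = ⌊30517578125/30861⌋ = 988871.
Step 4: Compare |C| = 616300 to 988871: satisfied.
The claimed |C| lies below the Hamming bound.


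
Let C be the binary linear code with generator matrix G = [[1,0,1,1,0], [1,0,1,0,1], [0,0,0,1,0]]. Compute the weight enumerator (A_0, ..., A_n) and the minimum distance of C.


Weight distribution: A_0 = 1, A_1 = 2, A_2 = 2, A_3 = 2, A_4 = 1. Minimum distance d = 1.

Enumerate all 2^3 = 8 messages m ∈ F_2^3.
For each, compute codeword c = mG in F_2^5, then tally its weight.
  m = 000 → c = 00000, weight = 0.
  m = 100 → c = 10110, weight = 3.
  m = 010 → c = 10101, weight = 3.
  m = 110 → c = 00011, weight = 2.
  m = 001 → c = 00010, weight = 1.
  m = 101 → c = 10100, weight = 2.
  m = 011 → c = 10111, weight = 4.
  m = 111 → c = 00001, weight = 1.
Tally weights:
  weight 0: 1 codewords.
  weight 1: 2 codewords.
  weight 2: 2 codewords.
  weight 3: 2 codewords.
  weight 4: 1 codewords.
Minimum distance d = smallest w > 0 with A_w > 0 = 1.
Sanity: Σ A_w = 8 = 2^3 = 8 ✓.


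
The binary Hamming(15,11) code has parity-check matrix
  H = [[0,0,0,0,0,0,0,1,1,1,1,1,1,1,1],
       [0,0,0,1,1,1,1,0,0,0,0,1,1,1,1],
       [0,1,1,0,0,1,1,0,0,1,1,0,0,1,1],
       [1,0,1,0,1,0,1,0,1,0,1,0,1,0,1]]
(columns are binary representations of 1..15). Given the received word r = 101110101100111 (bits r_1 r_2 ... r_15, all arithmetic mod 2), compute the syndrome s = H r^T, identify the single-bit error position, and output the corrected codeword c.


s = (1, 0, 1, 1)^T, error position = 11, corrected codeword c = 101110101110111

Compute s = H r^T mod 2 one row at a time:
  s_1 = 0 + 1 + 1 + 0 + 0 + 1 + 1 + 1 = 5 ≡ 1 (mod 2).
  s_2 = 1 + 1 + 0 + 1 + 0 + 1 + 1 + 1 = 6 ≡ 0 (mod 2).
  s_3 = 0 + 1 + 0 + 1 + 1 + 0 + 1 + 1 = 5 ≡ 1 (mod 2).
  s_4 = 1 + 1 + 1 + 1 + 1 + 0 + 1 + 1 = 7 ≡ 1 (mod 2).
s = (1, 0, 1, 1)^T — this equals column 11 of H (binary 1011), so error is at position 11.
Correct: flip bit 11 of r = 101110101100111 to get c = 101110101110111.


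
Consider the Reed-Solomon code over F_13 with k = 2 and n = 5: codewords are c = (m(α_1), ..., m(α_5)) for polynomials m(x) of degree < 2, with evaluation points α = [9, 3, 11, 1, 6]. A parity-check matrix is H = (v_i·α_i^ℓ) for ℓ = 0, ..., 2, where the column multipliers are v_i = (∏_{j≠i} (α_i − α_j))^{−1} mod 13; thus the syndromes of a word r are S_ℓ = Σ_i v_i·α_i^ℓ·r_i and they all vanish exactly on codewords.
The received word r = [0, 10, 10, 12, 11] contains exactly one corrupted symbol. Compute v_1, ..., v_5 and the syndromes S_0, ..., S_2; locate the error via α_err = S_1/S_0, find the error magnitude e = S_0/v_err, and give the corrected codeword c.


S = (6, 5, 2), error at position 2, error magnitude e = 1, c = [0, 9, 10, 12, 11].

Step 1: column multipliers v_i = (∏_{j≠i}(α_i − α_j))^{−1} mod 13.
  i = 1 (α = 9): (9−3)(9−11)(9−1)(9−6) = 6·(−2)·8·3 = −288 ≡ 11, so v_1 = 11^{−1} = 6 (mod 13).
  i = 2 (α = 3): (3−9)(3−11)(3−1)(3−6) = (−6)·(−8)·2·(−3) = −288 ≡ 11, so v_2 = 11^{−1} = 6 (mod 13).
  i = 3 (α = 11): (11−9)(11−3)(11−1)(11−6) = 2·8·10·5 = 800 ≡ 7, so v_3 = 7^{−1} = 2 (mod 13).
  i = 4 (α = 1): (1−9)(1−3)(1−11)(1−6) = (−8)·(−2)·(−10)·(−5) = 800 ≡ 7, so v_4 = 7^{−1} = 2 (mod 13).
  i = 5 (α = 6): (6−9)(6−3)(6−11)(6−1) = (−3)·3·(−5)·5 = 225 ≡ 4, so v_5 = 4^{−1} = 10 (mod 13).
  v = [6, 6, 2, 2, 10].
Step 2: syndromes of r = [0, 10, 10, 12, 11] (all sums mod 13).
  S_0 = Σ v_i r_i = 6·0 + 6·10 + 2·10 + 2·12 + 10·11 = 214 ≡ 6.
  S_1 = Σ v_i α_i r_i = 6·9·0 + 6·3·10 + 2·11·10 + 2·1·12 + 10·6·11 = 1084 ≡ 5.
  α_i^2 mod 13 = [3, 9, 4, 1, 10].
  S_2 = Σ v_i α_i^2 r_i = 6·3·0 + 6·9·10 + 2·4·10 + 2·1·12 + 10·10·11 = 1744 ≡ 2.
  S = (6, 5, 2) ≠ 0, so r is not a codeword (an error is present).
Step 3: locate the error. For a single error e at position i, S_ℓ = v_i·e·α_i^ℓ, so α_err = S_1/S_0.
  S_0^{−1} = 6^{−1} = 11 (mod 13), so α_err = 5·11 = 55 ≡ 3 = α_2. Error position i = 2.
  Consistency check: S_2/S_1 = 2·8 = 16 ≡ 3 = α_err ✓ (single-error assumption holds).
Step 4: error magnitude e = S_0/v_2 = S_0·∏_{j≠2}(α_2 − α_j) = 6·11 = 66 ≡ 1 (mod 13).
Step 5: correct position 2: c_2 = r_2 − e = 10 − 1 ≡ 9 (mod 13). Hence c = [0, 9, 10, 12, 11].
  Check: interpolating c through the α_i gives m(x) = 7 + 5·x (degree < 2) with m(α_i) = c_i for every i, so c is indeed a codeword.


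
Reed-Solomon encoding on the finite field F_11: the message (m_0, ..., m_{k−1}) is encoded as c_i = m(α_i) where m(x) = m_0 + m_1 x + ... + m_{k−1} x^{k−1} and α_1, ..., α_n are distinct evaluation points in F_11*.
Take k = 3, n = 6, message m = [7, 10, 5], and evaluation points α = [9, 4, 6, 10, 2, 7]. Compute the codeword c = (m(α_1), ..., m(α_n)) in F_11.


c = [7, 6, 5, 2, 3, 3]

Message polynomial: m(x) = 7 + 10·x + 5·x^2 (mod 11).
For each evaluation point α_i, compute m(α_i) mod 11:
  α_1 = 9: Horner steps 5 → 0 → 7, so m(9) = 7.
  α_2 = 4: Horner steps 5 → 8 → 6, so m(4) = 6.
  α_3 = 6: Horner steps 5 → 7 → 5, so m(6) = 5.
  α_4 = 10: Horner steps 5 → 5 → 2, so m(10) = 2.
  α_5 = 2: Horner steps 5 → 9 → 3, so m(2) = 3.
  α_6 = 7: Horner steps 5 → 1 → 3, so m(7) = 3.
Codeword c = [7, 6, 5, 2, 3, 3] ∈ F_11^6.


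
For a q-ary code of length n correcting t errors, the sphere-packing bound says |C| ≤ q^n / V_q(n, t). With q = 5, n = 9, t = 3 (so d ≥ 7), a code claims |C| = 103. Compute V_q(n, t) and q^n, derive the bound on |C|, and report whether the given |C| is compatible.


V_q(n, t) = 5989, q^n = 1953125, Hamming bound = 326, |C| = 103 ≤ bound (satisfied).

Step 1: Compute V_q(n, t) = Σ_{j=0}^3 C(n, j) (q−1)^j.
  j = 0: C(9,0)·(4)^0 = 1·1 = 1.
  j = 1: C(9,1)·(4)^1 = 9·4 = 36.
  j = 2: C(9,2)·(4)^2 = 36·16 = 576.
  j = 3: C(9,3)·(4)^3 = 84·64 = 5376.
  V_q(n, t) = 1 + 36 + 576 + 5376 = 5989.
Step 2: q^n = 5^9 = 1953125.
Step 3: Hamming bound ⌊q^n / V_q(n,t)⌋ = ⌊1953125/5989⌋ = 326.
Step 4: Compare |C| = 103 to 326: satisfied.
The claimed |C| lies below the Hamming bound.


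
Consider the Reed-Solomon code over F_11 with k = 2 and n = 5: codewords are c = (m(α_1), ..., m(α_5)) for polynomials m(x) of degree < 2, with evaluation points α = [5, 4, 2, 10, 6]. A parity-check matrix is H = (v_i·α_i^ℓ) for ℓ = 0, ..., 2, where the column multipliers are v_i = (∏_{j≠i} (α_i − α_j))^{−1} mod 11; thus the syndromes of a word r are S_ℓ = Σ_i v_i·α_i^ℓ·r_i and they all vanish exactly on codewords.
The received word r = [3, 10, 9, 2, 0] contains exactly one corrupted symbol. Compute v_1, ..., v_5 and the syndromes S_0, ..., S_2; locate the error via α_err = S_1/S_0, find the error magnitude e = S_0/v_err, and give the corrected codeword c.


S = (5, 3, 4), error at position 1, error magnitude e = 9, c = [5, 10, 9, 2, 0].

Step 1: column multipliers v_i = (∏_{j≠i}(α_i − α_j))^{−1} mod 11.
  i = 1 (α = 5): (5−4)(5−2)(5−10)(5−6) = 1·3·(−5)·(−1) = 15 ≡ 4, so v_1 = 4^{−1} = 3 (mod 11).
  i = 2 (α = 4): (4−5)(4−2)(4−10)(4−6) = (−1)·2·(−6)·(−2) = −24 ≡ 9, so v_2 = 9^{−1} = 5 (mod 11).
  i = 3 (α = 2): (2−5)(2−4)(2−10)(2−6) = (−3)·(−2)·(−8)·(−4) = 192 ≡ 5, so v_3 = 5^{−1} = 9 (mod 11).
  i = 4 (α = 10): (10−5)(10−4)(10−2)(10−6) = 5·6·8·4 = 960 ≡ 3, so v_4 = 3^{−1} = 4 (mod 11).
  i = 5 (α = 6): (6−5)(6−4)(6−2)(6−10) = 1·2·4·(−4) = −32 ≡ 1, so v_5 = 1^{−1} = 1 (mod 11).
  v = [3, 5, 9, 4, 1].
Step 2: syndromes of r = [3, 10, 9, 2, 0] (all sums mod 11).
  S_0 = Σ v_i r_i = 3·3 + 5·10 + 9·9 + 4·2 + 1·0 = 148 ≡ 5.
  S_1 = Σ v_i α_i r_i = 3·5·3 + 5·4·10 + 9·2·9 + 4·10·2 + 1·6·0 = 487 ≡ 3.
  α_i^2 mod 11 = [3, 5, 4, 1, 3].
  S_2 = Σ v_i α_i^2 r_i = 3·3·3 + 5·5·10 + 9·4·9 + 4·1·2 + 1·3·0 = 609 ≡ 4.
  S = (5, 3, 4) ≠ 0, so r is not a codeword (an error is present).
Step 3: locate the error. For a single error e at position i, S_ℓ = v_i·e·α_i^ℓ, so α_err = S_1/S_0.
  S_0^{−1} = 5^{−1} = 9 (mod 11), so α_err = 3·9 = 27 ≡ 5 = α_1. Error position i = 1.
  Consistency check: S_2/S_1 = 4·4 = 16 ≡ 5 = α_err ✓ (single-error assumption holds).
Step 4: error magnitude e = S_0/v_1 = S_0·∏_{j≠1}(α_1 − α_j) = 5·4 = 20 ≡ 9 (mod 11).
Step 5: correct position 1: c_1 = r_1 − e = 3 − 9 ≡ 5 (mod 11). Hence c = [5, 10, 9, 2, 0].
  Check: interpolating c through the α_i gives m(x) = 8 + 6·x (degree < 2) with m(α_i) = c_i for every i, so c is indeed a codeword.


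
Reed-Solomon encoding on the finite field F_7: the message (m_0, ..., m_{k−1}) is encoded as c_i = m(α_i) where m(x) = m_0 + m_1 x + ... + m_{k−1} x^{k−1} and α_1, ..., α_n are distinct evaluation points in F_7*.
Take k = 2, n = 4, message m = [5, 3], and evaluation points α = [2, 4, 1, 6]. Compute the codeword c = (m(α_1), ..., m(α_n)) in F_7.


c = [4, 3, 1, 2]

Message polynomial: m(x) = 5 + 3·x (mod 7).
For each evaluation point α_i, compute m(α_i) mod 7:
  α_1 = 2: Horner steps 3 → 4, so m(2) = 4.
  α_2 = 4: Horner steps 3 → 3, so m(4) = 3.
  α_3 = 1: Horner steps 3 → 1, so m(1) = 1.
  α_4 = 6: Horner steps 3 → 2, so m(6) = 2.
Codeword c = [4, 3, 1, 2] ∈ F_7^4.


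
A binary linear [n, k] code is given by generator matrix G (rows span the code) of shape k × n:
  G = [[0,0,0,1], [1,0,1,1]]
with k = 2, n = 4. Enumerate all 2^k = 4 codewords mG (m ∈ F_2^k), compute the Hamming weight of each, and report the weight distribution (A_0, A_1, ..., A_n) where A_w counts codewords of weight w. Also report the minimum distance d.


Weight distribution: A_0 = 1, A_1 = 1, A_2 = 1, A_3 = 1. Minimum distance d = 1.

Enumerate all 2^2 = 4 messages m ∈ F_2^2.
For each, compute codeword c = mG in F_2^4, then tally its weight.
  m = 00 → c = 0000, weight = 0.
  m = 10 → c = 0001, weight = 1.
  m = 01 → c = 1011, weight = 3.
  m = 11 → c = 1010, weight = 2.
Tally weights:
  weight 0: 1 codewords.
  weight 1: 1 codewords.
  weight 2: 1 codewords.
  weight 3: 1 codewords.
Minimum distance d = smallest w > 0 with A_w > 0 = 1.
Sanity: Σ A_w = 4 = 2^2 = 4 ✓.


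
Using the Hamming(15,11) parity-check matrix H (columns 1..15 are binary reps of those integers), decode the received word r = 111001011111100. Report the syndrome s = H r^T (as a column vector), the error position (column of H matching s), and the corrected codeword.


s = (0, 1, 1, 1)^T, error position = 7, corrected codeword c = 111001111111100

Compute s = H r^T mod 2 one row at a time:
  s_1 = 1 + 1 + 1 + 1 + 1 + 1 + 0 + 0 = 6 ≡ 0 (mod 2).
  s_2 = 0 + 0 + 1 + 0 + 1 + 1 + 0 + 0 = 3 ≡ 1 (mod 2).
  s_3 = 1 + 1 + 1 + 0 + 1 + 1 + 0 + 0 = 5 ≡ 1 (mod 2).
  s_4 = 1 + 1 + 0 + 0 + 1 + 1 + 1 + 0 = 5 ≡ 1 (mod 2).
s = (0, 1, 1, 1)^T — this equals column 7 of H (binary 0111), so error is at position 7.
Correct: flip bit 7 of r = 111001011111100 to get c = 111001111111100.


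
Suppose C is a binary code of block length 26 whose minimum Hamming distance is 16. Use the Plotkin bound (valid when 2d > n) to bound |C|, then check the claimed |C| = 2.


Plotkin bound M ≤ 4; given |C| = 2 ≤ bound (satisfied).

Check applicability: 2d = 32, n = 26.
2d − n = 6 > 0, so Plotkin applies.
Compute d/(2d−n) = 16/6 ≈ 2.6667.
⌊d/(2d−n)⌋ = 2.
Plotkin bound: M ≤ 2·2 = 4.
Given |C| = 2, check: satisfied.
This |C| is below the Plotkin bound.


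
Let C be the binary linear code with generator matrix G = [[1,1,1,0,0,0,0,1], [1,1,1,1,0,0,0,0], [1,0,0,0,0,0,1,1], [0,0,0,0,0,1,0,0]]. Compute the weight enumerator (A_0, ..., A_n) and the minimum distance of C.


Weight distribution: A_0 = 1, A_1 = 1, A_2 = 1, A_3 = 4, A_4 = 5, A_5 = 3, A_6 = 1. Minimum distance d = 1.

Enumerate all 2^4 = 16 messages m ∈ F_2^4.
For each, compute codeword c = mG in F_2^8, then tally its weight.
  m = 0000 → c = 00000000, weight = 0.
  m = 1000 → c = 11100001, weight = 4.
  m = 0100 → c = 11110000, weight = 4.
  m = 1100 → c = 00010001, weight = 2.
  m = 0010 → c = 10000011, weight = 3.
  m = 1010 → c = 01100010, weight = 3.
  m = 0110 → c = 01110011, weight = 5.
  m = 1110 → c = 10010010, weight = 3.
  m = 0001 → c = 00000100, weight = 1.
  m = 1001 → c = 11100101, weight = 5.
  m = 0101 → c = 11110100, weight = 5.
  m = 1101 → c = 00010101, weight = 3.
  m = 0011 → c = 10000111, weight = 4.
  m = 1011 → c = 01100110, weight = 4.
  m = 0111 → c = 01110111, weight = 6.
  m = 1111 → c = 10010110, weight = 4.
Tally weights:
  weight 0: 1 codewords.
  weight 1: 1 codewords.
  weight 2: 1 codewords.
  weight 3: 4 codewords.
  weight 4: 5 codewords.
  weight 5: 3 codewords.
  weight 6: 1 codewords.
Minimum distance d = smallest w > 0 with A_w > 0 = 1.
Sanity: Σ A_w = 16 = 2^4 = 16 ✓.


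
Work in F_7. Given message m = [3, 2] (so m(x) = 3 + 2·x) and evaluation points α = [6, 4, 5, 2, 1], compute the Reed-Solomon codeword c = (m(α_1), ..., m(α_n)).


c = [1, 4, 6, 0, 5]

Message polynomial: m(x) = 3 + 2·x (mod 7).
For each evaluation point α_i, compute m(α_i) mod 7:
  α_1 = 6: Horner steps 2 → 1, so m(6) = 1.
  α_2 = 4: Horner steps 2 → 4, so m(4) = 4.
  α_3 = 5: Horner steps 2 → 6, so m(5) = 6.
  α_4 = 2: Horner steps 2 → 0, so m(2) = 0.
  α_5 = 1: Horner steps 2 → 5, so m(1) = 5.
Codeword c = [1, 4, 6, 0, 5] ∈ F_7^5.


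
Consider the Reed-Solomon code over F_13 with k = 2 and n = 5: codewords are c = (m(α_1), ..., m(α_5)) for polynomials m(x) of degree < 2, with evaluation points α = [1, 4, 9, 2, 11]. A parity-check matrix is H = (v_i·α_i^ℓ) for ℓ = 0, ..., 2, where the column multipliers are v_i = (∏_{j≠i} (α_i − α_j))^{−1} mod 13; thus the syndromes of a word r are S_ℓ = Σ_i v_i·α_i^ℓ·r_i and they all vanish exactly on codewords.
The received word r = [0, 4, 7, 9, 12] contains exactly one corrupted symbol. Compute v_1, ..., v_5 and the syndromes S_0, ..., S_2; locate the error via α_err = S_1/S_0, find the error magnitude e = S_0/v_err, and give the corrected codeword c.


S = (8, 6, 11), error at position 2, error magnitude e = 3, c = [0, 1, 7, 9, 12].

Step 1: column multipliers v_i = (∏_{j≠i}(α_i − α_j))^{−1} mod 13.
  i = 1 (α = 1): (1−4)(1−9)(1−2)(1−11) = (−3)·(−8)·(−1)·(−10) = 240 ≡ 6, so v_1 = 6^{−1} = 11 (mod 13).
  i = 2 (α = 4): (4−1)(4−9)(4−2)(4−11) = 3·(−5)·2·(−7) = 210 ≡ 2, so v_2 = 2^{−1} = 7 (mod 13).
  i = 3 (α = 9): (9−1)(9−4)(9−2)(9−11) = 8·5·7·(−2) = −560 ≡ 12, so v_3 = 12^{−1} = 12 (mod 13).
  i = 4 (α = 2): (2−1)(2−4)(2−9)(2−11) = 1·(−2)·(−7)·(−9) = −126 ≡ 4, so v_4 = 4^{−1} = 10 (mod 13).
  i = 5 (α = 11): (11−1)(11−4)(11−9)(11−2) = 10·7·2·9 = 1260 ≡ 12, so v_5 = 12^{−1} = 12 (mod 13).
  v = [11, 7, 12, 10, 12].
Step 2: syndromes of r = [0, 4, 7, 9, 12] (all sums mod 13).
  S_0 = Σ v_i r_i = 11·0 + 7·4 + 12·7 + 10·9 + 12·12 = 346 ≡ 8.
  S_1 = Σ v_i α_i r_i = 11·1·0 + 7·4·4 + 12·9·7 + 10·2·9 + 12·11·12 = 2632 ≡ 6.
  α_i^2 mod 13 = [1, 3, 3, 4, 4].
  S_2 = Σ v_i α_i^2 r_i = 11·1·0 + 7·3·4 + 12·3·7 + 10·4·9 + 12·4·12 = 1272 ≡ 11.
  S = (8, 6, 11) ≠ 0, so r is not a codeword (an error is present).
Step 3: locate the error. For a single error e at position i, S_ℓ = v_i·e·α_i^ℓ, so α_err = S_1/S_0.
  S_0^{−1} = 8^{−1} = 5 (mod 13), so α_err = 6·5 = 30 ≡ 4 = α_2. Error position i = 2.
  Consistency check: S_2/S_1 = 11·11 = 121 ≡ 4 = α_err ✓ (single-error assumption holds).
Step 4: error magnitude e = S_0/v_2 = S_0·∏_{j≠2}(α_2 − α_j) = 8·2 = 16 ≡ 3 (mod 13).
Step 5: correct position 2: c_2 = r_2 − e = 4 − 3 ≡ 1 (mod 13). Hence c = [0, 1, 7, 9, 12].
  Check: interpolating c through the α_i gives m(x) = 4 + 9·x (degree < 2) with m(α_i) = c_i for every i, so c is indeed a codeword.


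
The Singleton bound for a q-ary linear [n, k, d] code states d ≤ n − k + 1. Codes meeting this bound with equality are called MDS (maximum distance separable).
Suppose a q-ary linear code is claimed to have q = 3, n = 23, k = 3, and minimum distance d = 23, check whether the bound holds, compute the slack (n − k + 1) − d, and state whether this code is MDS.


Singleton RHS = n − k + 1 = 21, slack = -2, bound violated (no such code; not MDS).

Singleton bound: d ≤ n − k + 1.
Here n = 23, k = 3, so n − k + 1 = 21.
Given d = 23, check d ≤ 21: NO.
Slack = (n − k + 1) − d = -2.
The slack is negative: d = 23 exceeds n − k + 1 = 21 by 2, so the Singleton bound is violated and no linear [23, 3, 23]_3 code can exist. In particular it is not MDS (MDS requires d = n − k + 1 exactly).
Description: the claimed parameters are [23, 3, 23]_3; such a code would be impossible (violates the Singleton bound).


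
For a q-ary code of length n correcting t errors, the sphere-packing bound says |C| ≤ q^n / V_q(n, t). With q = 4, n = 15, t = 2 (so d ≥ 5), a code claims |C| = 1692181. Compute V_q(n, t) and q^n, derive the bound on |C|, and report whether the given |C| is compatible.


V_q(n, t) = 991, q^n = 1073741824, Hamming bound = 1083493, |C| = 1692181 > bound (violated).

Step 1: Compute V_q(n, t) = Σ_{j=0}^2 C(n, j) (q−1)^j.
  j = 0: C(15,0)·(3)^0 = 1·1 = 1.
  j = 1: C(15,1)·(3)^1 = 15·3 = 45.
  j = 2: C(15,2)·(3)^2 = 105·9 = 945.
  V_q(n, t) = 1 + 45 + 945 = 991.
Step 2: q^n = 4^15 = 1073741824.
Step 3: Hamming bound ⌊q^n / V_q(n,t)⌋ = ⌊1073741824/991⌋ = 1083493.
Step 4: Compare |C| = 1692181 to 1083493: violated.
The claimed |C| lies above the Hamming bound, so no 4-ary code of length 15 with d ≥ 5 can have 1692181 codewords.


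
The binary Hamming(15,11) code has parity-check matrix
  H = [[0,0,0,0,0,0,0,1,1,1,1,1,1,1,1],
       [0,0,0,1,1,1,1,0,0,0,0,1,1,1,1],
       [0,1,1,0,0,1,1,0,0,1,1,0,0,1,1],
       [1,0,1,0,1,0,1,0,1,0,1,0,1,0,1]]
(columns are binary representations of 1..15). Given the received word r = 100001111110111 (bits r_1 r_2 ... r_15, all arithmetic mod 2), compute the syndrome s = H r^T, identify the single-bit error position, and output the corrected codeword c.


s = (1, 1, 0, 0)^T, error position = 12, corrected codeword c = 100001111111111

Compute s = H r^T mod 2 one row at a time:
  s_1 = 1 + 1 + 1 + 1 + 0 + 1 + 1 + 1 = 7 ≡ 1 (mod 2).
  s_2 = 0 + 0 + 1 + 1 + 0 + 1 + 1 + 1 = 5 ≡ 1 (mod 2).
  s_3 = 0 + 0 + 1 + 1 + 1 + 1 + 1 + 1 = 6 ≡ 0 (mod 2).
  s_4 = 1 + 0 + 0 + 1 + 1 + 1 + 1 + 1 = 6 ≡ 0 (mod 2).
s = (1, 1, 0, 0)^T — this equals column 12 of H (binary 1100), so error is at position 12.
Correct: flip bit 12 of r = 100001111110111 to get c = 100001111111111.


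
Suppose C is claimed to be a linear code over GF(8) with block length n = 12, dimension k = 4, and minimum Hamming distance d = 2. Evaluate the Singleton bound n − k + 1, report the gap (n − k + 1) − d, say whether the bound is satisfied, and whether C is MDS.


Singleton RHS = n − k + 1 = 9, slack = 7, bound satisfied, not MDS.

Singleton bound: d ≤ n − k + 1.
Here n = 12, k = 4, so n − k + 1 = 9.
Given d = 2, check d ≤ 9: YES.
Slack = (n − k + 1) − d = 7.
The code is NOT MDS (slack = 7 > 0).
Description: the claimed parameters are [12, 4, 2]_8; such a code would be non-MDS.


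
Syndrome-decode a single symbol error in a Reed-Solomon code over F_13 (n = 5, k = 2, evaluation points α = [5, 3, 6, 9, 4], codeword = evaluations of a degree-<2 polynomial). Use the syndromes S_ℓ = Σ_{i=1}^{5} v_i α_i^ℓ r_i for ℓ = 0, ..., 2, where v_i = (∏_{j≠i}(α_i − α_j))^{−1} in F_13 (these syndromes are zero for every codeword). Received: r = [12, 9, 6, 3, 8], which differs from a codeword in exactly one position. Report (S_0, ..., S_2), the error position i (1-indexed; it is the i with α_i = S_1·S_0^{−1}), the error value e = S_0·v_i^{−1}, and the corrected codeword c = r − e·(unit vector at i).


S = (12, 8, 1), error at position 1, error magnitude e = 5, c = [7, 9, 6, 3, 8].

Step 1: column multipliers v_i = (∏_{j≠i}(α_i − α_j))^{−1} mod 13.
  i = 1 (α = 5): (5−3)(5−6)(5−9)(5−4) = 2·(−1)·(−4)·1 = 8 ≡ 8, so v_1 = 8^{−1} = 5 (mod 13).
  i = 2 (α = 3): (3−5)(3−6)(3−9)(3−4) = (−2)·(−3)·(−6)·(−1) = 36 ≡ 10, so v_2 = 10^{−1} = 4 (mod 13).
  i = 3 (α = 6): (6−5)(6−3)(6−9)(6−4) = 1·3·(−3)·2 = −18 ≡ 8, so v_3 = 8^{−1} = 5 (mod 13).
  i = 4 (α = 9): (9−5)(9−3)(9−6)(9−4) = 4·6·3·5 = 360 ≡ 9, so v_4 = 9^{−1} = 3 (mod 13).
  i = 5 (α = 4): (4−5)(4−3)(4−6)(4−9) = (−1)·1·(−2)·(−5) = −10 ≡ 3, so v_5 = 3^{−1} = 9 (mod 13).
  v = [5, 4, 5, 3, 9].
Step 2: syndromes of r = [12, 9, 6, 3, 8] (all sums mod 13).
  S_0 = Σ v_i r_i = 5·12 + 4·9 + 5·6 + 3·3 + 9·8 = 207 ≡ 12.
  S_1 = Σ v_i α_i r_i = 5·5·12 + 4·3·9 + 5·6·6 + 3·9·3 + 9·4·8 = 957 ≡ 8.
  α_i^2 mod 13 = [12, 9, 10, 3, 3].
  S_2 = Σ v_i α_i^2 r_i = 5·12·12 + 4·9·9 + 5·10·6 + 3·3·3 + 9·3·8 = 1587 ≡ 1.
  S = (12, 8, 1) ≠ 0, so r is not a codeword (an error is present).
Step 3: locate the error. For a single error e at position i, S_ℓ = v_i·e·α_i^ℓ, so α_err = S_1/S_0.
  S_0^{−1} = 12^{−1} = 12 (mod 13), so α_err = 8·12 = 96 ≡ 5 = α_1. Error position i = 1.
  Consistency check: S_2/S_1 = 1·5 = 5 ≡ 5 = α_err ✓ (single-error assumption holds).
Step 4: error magnitude e = S_0/v_1 = S_0·∏_{j≠1}(α_1 − α_j) = 12·8 = 96 ≡ 5 (mod 13).
Step 5: correct position 1: c_1 = r_1 − e = 12 − 5 ≡ 7 (mod 13). Hence c = [7, 9, 6, 3, 8].
  Check: interpolating c through the α_i gives m(x) = 12 + 12·x (degree < 2) with m(α_i) = c_i for every i, so c is indeed a codeword.


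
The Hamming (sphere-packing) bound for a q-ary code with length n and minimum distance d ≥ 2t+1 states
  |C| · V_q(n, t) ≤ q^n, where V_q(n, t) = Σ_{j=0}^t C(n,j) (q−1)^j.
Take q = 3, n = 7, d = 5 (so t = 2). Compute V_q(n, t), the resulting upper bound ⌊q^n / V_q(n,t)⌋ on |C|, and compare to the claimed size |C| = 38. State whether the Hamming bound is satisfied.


V_q(n, t) = 99, q^n = 2187, Hamming bound = 22, |C| = 38 > bound (violated).

Step 1: Compute V_q(n, t) = Σ_{j=0}^2 C(n, j) (q−1)^j.
  j = 0: C(7,0)·(2)^0 = 1·1 = 1.
  j = 1: C(7,1)·(2)^1 = 7·2 = 14.
  j = 2: C(7,2)·(2)^2 = 21·4 = 84.
  V_q(n, t) = 1 + 14 + 84 = 99.
Step 2: q^n = 3^7 = 2187.
Step 3: Hamming bound ⌊q^n / V_q(n,t)⌋ = ⌊2187/99⌋ = 22.
Step 4: Compare |C| = 38 to 22: violated.
The claimed |C| lies above the Hamming bound, so no 3-ary code of length 7 with d ≥ 5 can have 38 codewords.


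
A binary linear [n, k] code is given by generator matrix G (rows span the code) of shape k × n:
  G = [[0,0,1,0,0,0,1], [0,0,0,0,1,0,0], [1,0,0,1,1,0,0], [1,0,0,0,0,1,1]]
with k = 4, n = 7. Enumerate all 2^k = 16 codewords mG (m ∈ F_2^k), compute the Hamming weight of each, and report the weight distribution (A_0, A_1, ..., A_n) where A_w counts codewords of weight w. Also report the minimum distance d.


Weight distribution: A_0 = 1, A_1 = 1, A_2 = 2, A_3 = 6, A_4 = 5, A_5 = 1. Minimum distance d = 1.

Enumerate all 2^4 = 16 messages m ∈ F_2^4.
For each, compute codeword c = mG in F_2^7, then tally its weight.
  m = 0000 → c = 0000000, weight = 0.
  m = 1000 → c = 0010001, weight = 2.
  m = 0100 → c = 0000100, weight = 1.
  m = 1100 → c = 0010101, weight = 3.
  m = 0010 → c = 1001100, weight = 3.
  m = 1010 → c = 1011101, weight = 5.
  m = 0110 → c = 1001000, weight = 2.
  m = 1110 → c = 1011001, weight = 4.
  m = 0001 → c = 1000011, weight = 3.
  m = 1001 → c = 1010010, weight = 3.
  m = 0101 → c = 1000111, weight = 4.
  m = 1101 → c = 1010110, weight = 4.
  m = 0011 → c = 0001111, weight = 4.
  m = 1011 → c = 0011110, weight = 4.
  m = 0111 → c = 0001011, weight = 3.
  m = 1111 → c = 0011010, weight = 3.
Tally weights:
  weight 0: 1 codewords.
  weight 1: 1 codewords.
  weight 2: 2 codewords.
  weight 3: 6 codewords.
  weight 4: 5 codewords.
  weight 5: 1 codewords.
Minimum distance d = smallest w > 0 with A_w > 0 = 1.
Sanity: Σ A_w = 16 = 2^4 = 16 ✓.
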